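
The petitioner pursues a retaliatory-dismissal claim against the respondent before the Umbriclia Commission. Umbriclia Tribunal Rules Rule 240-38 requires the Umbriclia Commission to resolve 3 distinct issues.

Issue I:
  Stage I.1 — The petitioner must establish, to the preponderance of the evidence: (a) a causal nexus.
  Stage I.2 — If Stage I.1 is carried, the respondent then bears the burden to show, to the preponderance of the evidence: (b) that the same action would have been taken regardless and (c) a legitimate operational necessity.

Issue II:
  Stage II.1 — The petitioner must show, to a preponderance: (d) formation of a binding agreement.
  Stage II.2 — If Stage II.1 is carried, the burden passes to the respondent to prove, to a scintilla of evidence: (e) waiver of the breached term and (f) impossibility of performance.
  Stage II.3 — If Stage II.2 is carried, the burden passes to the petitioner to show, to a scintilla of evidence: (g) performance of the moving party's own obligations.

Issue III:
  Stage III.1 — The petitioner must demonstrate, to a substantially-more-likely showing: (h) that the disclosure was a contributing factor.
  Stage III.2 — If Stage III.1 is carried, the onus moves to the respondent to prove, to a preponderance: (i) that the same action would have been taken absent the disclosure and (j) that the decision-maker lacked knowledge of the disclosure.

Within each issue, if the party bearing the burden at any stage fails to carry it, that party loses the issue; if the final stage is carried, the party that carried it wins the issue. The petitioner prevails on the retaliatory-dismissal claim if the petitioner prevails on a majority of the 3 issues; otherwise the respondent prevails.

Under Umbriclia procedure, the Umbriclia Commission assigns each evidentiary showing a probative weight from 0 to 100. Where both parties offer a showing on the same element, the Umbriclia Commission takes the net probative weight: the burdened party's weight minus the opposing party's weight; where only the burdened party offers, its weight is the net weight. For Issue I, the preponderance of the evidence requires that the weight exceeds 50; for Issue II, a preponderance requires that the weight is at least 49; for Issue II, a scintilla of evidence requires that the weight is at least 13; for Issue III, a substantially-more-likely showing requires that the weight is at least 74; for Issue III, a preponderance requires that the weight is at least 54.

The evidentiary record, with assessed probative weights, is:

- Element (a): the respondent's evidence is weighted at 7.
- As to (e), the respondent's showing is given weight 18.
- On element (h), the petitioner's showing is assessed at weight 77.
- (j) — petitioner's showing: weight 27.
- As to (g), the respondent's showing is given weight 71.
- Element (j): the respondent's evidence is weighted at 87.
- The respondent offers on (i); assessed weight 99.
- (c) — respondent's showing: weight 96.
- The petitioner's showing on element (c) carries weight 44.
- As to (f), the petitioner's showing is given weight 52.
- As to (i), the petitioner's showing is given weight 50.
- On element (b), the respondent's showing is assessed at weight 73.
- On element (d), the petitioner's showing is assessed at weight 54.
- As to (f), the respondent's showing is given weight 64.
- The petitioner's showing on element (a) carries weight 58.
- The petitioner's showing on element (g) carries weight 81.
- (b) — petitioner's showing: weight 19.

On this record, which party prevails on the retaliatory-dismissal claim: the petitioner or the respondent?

petitioner

— Issue I —
At Stage I.1 the petitioner must meet the preponderance of the evidence (weight exceeds 50): on (a) the weight is 58 less the opposing 7 gives net 51, > 50, so (a) meets the standard.
  Stage I.1 is satisfied; the onus moves to the respondent.
At Stage I.2 the respondent must meet the preponderance of the evidence (weight exceeds 50): on (b) the weight is 73 less the opposing 19 gives net 54, which does exceed 50, so (b) meets the standard; on (c) the weight is 96 less the opposing 44 gives net 52, > 50, so (c) meets the standard.
  Stage I.2 carried; the final stage is satisfied.
With every stage satisfied, the respondent prevails on this issue.
— Issue II —
Stage II.1 (petitioner, a preponderance, weight is at least 49): (d) 54 ≥ 49 — meets.
  The petitioner carries Stage II.1; the respondent now bears the burden.
Stage II.2 (respondent, a scintilla of evidence, weight is at least 13): (e) 18 ≥ 13 — meets; (f) net 64−52=12 < 13 — fails.
  Not every element is met, so the respondent fails to carry Stage II.2.
The analysis ends at Stage II.2; the petitioner prevails on this issue.
— Issue III —
Stage III.1 — burden on petitioner; standard: a substantially-more-likely showing (weight is at least 74).
    (h): 77 ≥ 74 [met]
  Stage III.1 carried; the burden shifts to the respondent.
Stage III.2 — burden on respondent; standard: a preponderance (weight is at least 54).
    (i): 99 − 50 = 49 < 54 [not met]
    (j): 87 − 27 = 60 ≥ 54 [met]
  Not every element is met, so the respondent fails to carry Stage III.2.
So the petitioner prevails on this issue.
Per-issue: Issue I → respondent; Issue II → petitioner; Issue III → petitioner. The petitioner must prevail on a majority of issues; overall, the petitioner prevails.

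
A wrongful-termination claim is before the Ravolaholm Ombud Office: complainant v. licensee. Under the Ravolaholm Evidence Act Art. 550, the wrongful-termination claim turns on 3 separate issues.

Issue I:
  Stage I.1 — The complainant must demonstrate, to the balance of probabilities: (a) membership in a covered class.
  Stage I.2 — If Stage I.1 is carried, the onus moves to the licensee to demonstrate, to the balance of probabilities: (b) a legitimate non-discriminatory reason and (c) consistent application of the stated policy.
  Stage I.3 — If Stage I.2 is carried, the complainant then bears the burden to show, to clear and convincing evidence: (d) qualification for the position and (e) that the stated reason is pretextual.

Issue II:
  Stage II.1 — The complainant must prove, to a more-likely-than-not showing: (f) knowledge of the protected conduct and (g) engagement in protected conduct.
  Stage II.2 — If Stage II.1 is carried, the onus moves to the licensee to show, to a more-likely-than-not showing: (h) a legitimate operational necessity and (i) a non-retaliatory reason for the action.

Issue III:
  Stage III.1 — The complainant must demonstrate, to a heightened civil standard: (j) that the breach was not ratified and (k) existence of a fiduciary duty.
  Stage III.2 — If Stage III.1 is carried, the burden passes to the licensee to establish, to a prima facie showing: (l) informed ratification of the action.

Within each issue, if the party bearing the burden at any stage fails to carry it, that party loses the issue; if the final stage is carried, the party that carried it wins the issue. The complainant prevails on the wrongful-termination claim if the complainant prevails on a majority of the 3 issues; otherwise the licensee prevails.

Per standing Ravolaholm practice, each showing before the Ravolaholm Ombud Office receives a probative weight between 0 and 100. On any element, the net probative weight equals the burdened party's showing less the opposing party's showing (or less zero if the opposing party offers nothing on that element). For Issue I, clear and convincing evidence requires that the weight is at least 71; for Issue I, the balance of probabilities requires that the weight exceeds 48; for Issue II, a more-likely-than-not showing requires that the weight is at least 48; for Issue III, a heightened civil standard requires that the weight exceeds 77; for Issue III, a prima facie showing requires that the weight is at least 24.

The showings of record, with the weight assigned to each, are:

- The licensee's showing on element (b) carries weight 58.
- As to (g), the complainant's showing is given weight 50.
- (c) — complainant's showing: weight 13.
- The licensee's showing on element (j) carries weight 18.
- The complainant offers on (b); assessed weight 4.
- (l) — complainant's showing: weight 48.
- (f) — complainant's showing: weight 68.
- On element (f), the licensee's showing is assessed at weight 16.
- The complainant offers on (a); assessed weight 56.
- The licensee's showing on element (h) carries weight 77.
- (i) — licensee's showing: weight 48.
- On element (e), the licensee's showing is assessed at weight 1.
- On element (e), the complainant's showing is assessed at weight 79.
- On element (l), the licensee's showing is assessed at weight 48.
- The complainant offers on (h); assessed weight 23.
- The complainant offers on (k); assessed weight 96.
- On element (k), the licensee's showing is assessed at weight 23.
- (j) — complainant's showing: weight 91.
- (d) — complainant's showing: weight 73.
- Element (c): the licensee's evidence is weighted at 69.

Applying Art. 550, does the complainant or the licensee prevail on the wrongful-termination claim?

licensee

— Issue I —
At Stage I.1 the complainant must meet the balance of probabilities (weight exceeds 48): on (a) the weight is 56, > 48, so (a) meets the standard.
  All elements met. The burden passes to the licensee.
At Stage I.2 the licensee must meet the balance of probabilities (weight exceeds 48): on (b) the weight is 58 less the opposing 4 gives net 54, which does exceed 48, so (b) meets the standard; on (c) the weight is 69 less the opposing 13 gives net 56, which does exceed 48, so (c) meets the standard.
  The licensee carries Stage I.2; the complainant now bears the burden.
At Stage I.3 the complainant must meet clear and convincing evidence (weight is at least 71): on (d) the weight is 73, ≥ 71, so (d) meets the standard; on (e) the weight is 79 less the opposing 1 gives net 78, which does reach 71, so (e) meets the standard.
  All elements met at the final stage.
With every stage satisfied, the complainant prevails on this issue.
— Issue II —
Stage II.1 (complainant, a more-likely-than-not showing, weight is at least 48): (f) net 68−16=52 ≥ 48 — meets; (g) 50 ≥ 48 — meets.
  Stage II.1 carried; the burden shifts to the licensee.
Stage II.2 (licensee, a more-likely-than-not showing, weight is at least 48): (h) net 77−23=54 ≥ 48 — meets; (i) 48 ≥ 48 — meets.
  All elements met at the final stage.
All stages carried — the licensee prevails on this issue.
— Issue III —
At Stage III.1 the complainant must meet a heightened civil standard (weight exceeds 77): on (j) the weight is 91 less the opposing 18 gives net 73, ≤ 77, so (j) does not meet the standard; on (k) the weight is 96 less the opposing 23 gives net 73, ≤ 77, so (k) does not meet the standard.
  Not every element is met, so the complainant fails to carry Stage III.1.
The analysis ends at Stage III.1; the licensee prevails on this issue.
Per-issue: Issue I → complainant; Issue II → licensee; Issue III → licensee. The complainant must prevail on a majority of issues; overall, the licensee prevails.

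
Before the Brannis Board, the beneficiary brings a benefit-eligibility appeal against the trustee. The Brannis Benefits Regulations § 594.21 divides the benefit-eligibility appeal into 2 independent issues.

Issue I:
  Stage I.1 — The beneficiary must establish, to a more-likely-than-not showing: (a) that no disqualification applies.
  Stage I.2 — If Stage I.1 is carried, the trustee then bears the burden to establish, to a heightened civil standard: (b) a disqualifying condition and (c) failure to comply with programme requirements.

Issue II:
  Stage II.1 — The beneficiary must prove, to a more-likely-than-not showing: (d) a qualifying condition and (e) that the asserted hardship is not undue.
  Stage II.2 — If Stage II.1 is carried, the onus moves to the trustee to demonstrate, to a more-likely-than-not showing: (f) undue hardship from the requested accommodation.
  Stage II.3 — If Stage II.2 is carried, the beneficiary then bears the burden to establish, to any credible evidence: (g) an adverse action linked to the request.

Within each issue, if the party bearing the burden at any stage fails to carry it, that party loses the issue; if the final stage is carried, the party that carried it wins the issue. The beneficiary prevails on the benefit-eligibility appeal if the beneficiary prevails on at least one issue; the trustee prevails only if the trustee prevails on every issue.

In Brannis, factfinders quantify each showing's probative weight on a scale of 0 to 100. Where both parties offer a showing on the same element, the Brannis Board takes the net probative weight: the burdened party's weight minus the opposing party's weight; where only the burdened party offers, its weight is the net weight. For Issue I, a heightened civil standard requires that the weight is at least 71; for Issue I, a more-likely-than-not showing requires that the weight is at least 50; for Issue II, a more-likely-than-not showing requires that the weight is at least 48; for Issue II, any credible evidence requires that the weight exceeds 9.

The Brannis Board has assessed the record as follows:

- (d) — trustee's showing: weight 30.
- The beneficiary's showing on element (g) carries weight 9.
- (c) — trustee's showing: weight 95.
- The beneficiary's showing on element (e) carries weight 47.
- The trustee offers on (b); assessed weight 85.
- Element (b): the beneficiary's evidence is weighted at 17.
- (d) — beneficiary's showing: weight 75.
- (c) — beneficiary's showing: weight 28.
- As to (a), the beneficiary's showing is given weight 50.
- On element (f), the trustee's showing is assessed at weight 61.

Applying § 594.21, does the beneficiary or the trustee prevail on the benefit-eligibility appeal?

— Issue I —
Stage I.1 (beneficiary, a more-likely-than-not showing, weight is at least 50): (a) 50 ≥ 50 — meets.
  Stage I.1 is satisfied; the onus moves to the trustee.
Stage I.2 (trustee, a heightened civil standard, weight is at least 71): (b) net 85−17=68 < 71 — fails; (c) net 95−28=67 < 71 — fails.
  Not every element is met, so the trustee fails to carry Stage I.2.
So the beneficiary prevails on this issue.
— Issue II —
Stage II.1 (beneficiary, a more-likely-than-not showing, weight is at least 48): (d) net 75−30=45 < 48 — fails; (e) 47 < 48 — fails.
  Stage II.1 not carried; the beneficiary fails its burden.
So the trustee prevails on this issue.
Per-issue: Issue I → beneficiary; Issue II → trustee. The beneficiary must prevail on at least one issue; overall, the beneficiary prevails.

beneficiary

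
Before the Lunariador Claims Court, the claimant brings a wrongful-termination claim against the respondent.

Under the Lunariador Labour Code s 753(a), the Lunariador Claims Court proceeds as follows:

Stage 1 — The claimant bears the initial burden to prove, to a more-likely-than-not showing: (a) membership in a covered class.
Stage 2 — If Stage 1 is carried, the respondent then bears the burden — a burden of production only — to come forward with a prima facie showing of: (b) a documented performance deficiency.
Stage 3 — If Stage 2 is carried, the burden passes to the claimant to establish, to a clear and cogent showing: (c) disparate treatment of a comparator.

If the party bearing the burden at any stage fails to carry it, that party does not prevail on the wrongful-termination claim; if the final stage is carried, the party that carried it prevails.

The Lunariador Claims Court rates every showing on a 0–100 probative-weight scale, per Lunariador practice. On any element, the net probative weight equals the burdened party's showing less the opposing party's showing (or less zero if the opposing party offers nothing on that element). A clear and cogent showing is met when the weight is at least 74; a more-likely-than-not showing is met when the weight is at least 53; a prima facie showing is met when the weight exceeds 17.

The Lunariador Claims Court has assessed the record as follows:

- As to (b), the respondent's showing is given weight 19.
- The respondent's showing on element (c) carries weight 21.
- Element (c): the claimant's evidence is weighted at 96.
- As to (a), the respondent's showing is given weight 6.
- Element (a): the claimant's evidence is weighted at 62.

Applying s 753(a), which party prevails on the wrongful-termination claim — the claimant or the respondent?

claimant

Stage 1 — burden on claimant; standard: a more-likely-than-not showing (weight is at least 53).
    (a): 62 − 6 = 56 ≥ 53 [met]
  Stage 1 is satisfied; the onus moves to the respondent.
Stage 2 — burden on respondent; standard: a prima facie showing (weight exceeds 17).
    (b): 19 > 17 [met]
  All elements met. The burden passes to the claimant.
Stage 3 — burden on claimant; standard: a clear and cogent showing (weight is at least 74).
    (c): 96 − 21 = 75 ≥ 74 [met]
  The claimant carries the last stage.
All stages carried — the claimant prevails.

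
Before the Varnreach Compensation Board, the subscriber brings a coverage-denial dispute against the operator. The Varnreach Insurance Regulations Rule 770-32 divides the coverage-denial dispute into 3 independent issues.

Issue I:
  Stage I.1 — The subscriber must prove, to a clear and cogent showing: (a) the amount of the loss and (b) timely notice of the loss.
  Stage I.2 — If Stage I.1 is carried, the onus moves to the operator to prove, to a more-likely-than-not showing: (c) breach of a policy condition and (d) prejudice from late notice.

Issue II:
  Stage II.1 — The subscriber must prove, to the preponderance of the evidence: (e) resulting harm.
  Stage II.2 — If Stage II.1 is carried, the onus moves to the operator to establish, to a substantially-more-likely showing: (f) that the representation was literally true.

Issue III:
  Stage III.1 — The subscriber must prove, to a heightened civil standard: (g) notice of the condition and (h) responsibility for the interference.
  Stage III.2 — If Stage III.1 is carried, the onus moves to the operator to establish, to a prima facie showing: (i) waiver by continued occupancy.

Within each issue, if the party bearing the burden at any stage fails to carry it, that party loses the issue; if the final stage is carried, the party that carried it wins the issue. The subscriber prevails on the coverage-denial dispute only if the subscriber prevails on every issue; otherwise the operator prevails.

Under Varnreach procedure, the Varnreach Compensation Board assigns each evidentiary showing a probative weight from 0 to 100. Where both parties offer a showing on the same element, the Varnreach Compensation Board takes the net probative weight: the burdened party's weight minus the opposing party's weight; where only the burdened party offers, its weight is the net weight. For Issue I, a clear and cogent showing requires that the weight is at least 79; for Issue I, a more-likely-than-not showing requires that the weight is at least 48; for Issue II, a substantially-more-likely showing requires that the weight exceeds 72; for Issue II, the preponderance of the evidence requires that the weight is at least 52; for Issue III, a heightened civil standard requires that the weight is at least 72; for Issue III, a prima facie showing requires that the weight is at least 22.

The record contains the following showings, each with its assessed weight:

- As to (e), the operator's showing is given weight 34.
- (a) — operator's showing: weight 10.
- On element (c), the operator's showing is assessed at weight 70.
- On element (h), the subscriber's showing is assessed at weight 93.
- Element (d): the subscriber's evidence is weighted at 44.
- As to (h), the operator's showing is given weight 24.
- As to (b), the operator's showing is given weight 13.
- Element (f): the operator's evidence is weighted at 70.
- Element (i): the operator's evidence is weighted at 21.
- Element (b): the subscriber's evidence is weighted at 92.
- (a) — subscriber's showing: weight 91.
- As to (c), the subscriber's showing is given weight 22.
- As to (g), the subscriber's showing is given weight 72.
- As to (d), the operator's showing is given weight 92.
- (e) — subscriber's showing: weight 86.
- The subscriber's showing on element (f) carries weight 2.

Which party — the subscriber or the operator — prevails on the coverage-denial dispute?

operator

— Issue I —
At Stage I.1 the subscriber must meet a clear and cogent showing (weight is at least 79): on (a) the weight is 91 less the opposing 10 gives net 81, ≥ 79, so (a) meets the standard; on (b) the weight is 92 less the opposing 13 gives net 79, which does reach 79, so (b) meets the standard.
  Stage I.1 carried; the burden shifts to the operator.
At Stage I.2 the operator must meet a more-likely-than-not showing (weight is at least 48): on (c) the weight is 70 less the opposing 22 gives net 48, which does reach 48, so (c) meets the standard; on (d) the weight is 92 less the opposing 44 gives net 48, ≥ 48, so (d) meets the standard.
  Stage I.2 carried; the final stage is satisfied.
Every stage carried; the operator prevails on this issue.
— Issue II —
Stage II.1 — burden on subscriber; standard: the preponderance of the evidence (weight is at least 52).
    (e): 86 − 34 = 52 ≥ 52 [met]
  All elements met. The burden passes to the operator.
Stage II.2 — burden on operator; standard: a substantially-more-likely showing (weight exceeds 72).
    (f): 70 − 2 = 68 ≤ 72 [not met]
  Stage II.2 not carried; the operator fails its burden.
So the subscriber prevails on this issue.
— Issue III —
Stage III.1 — burden on subscriber; standard: a heightened civil standard (weight is at least 72).
    (g): 72 ≥ 72 [met]
    (h): 93 − 24 = 69 < 72 [not met]
  The subscriber does not carry Stage III.1.
The operator prevails on this issue.
Per-issue: Issue I → operator; Issue II → subscriber; Issue III → operator. The subscriber must prevail on every issue; overall, the operator prevails.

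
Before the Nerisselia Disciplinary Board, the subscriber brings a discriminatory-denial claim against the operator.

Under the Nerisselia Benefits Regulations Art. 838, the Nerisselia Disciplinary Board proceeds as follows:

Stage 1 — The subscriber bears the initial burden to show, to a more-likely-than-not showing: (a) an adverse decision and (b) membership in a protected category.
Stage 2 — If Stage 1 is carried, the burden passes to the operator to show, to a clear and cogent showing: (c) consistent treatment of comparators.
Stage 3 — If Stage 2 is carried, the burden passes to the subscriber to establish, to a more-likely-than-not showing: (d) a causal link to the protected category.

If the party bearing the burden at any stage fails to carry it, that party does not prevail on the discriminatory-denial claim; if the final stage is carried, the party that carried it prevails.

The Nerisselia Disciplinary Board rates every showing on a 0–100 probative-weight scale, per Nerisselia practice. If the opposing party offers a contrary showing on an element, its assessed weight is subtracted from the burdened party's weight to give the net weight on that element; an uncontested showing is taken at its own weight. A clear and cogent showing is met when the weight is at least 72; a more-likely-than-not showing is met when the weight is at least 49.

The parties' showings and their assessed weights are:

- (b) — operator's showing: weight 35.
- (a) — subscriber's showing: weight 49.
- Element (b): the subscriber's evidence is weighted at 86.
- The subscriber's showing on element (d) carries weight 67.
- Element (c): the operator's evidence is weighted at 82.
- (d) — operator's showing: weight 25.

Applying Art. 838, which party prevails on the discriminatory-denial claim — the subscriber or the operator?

operator

Stage 1 (subscriber, a more-likely-than-not showing, weight is at least 49): (a) 49 ≥ 49 — meets; (b) net 86−35=51 ≥ 49 — meets.
  Stage 1 carried; the burden shifts to the operator.
Stage 2 (operator, a clear and cogent showing, weight is at least 72): (c) 82 ≥ 72 — meets.
  The operator carries Stage 2; the subscriber now bears the burden.
Stage 3 (subscriber, a more-likely-than-not showing, weight is at least 49): (d) net 67−25=42 < 49 — fails.
  The subscriber does not carry Stage 3.
The operator prevails.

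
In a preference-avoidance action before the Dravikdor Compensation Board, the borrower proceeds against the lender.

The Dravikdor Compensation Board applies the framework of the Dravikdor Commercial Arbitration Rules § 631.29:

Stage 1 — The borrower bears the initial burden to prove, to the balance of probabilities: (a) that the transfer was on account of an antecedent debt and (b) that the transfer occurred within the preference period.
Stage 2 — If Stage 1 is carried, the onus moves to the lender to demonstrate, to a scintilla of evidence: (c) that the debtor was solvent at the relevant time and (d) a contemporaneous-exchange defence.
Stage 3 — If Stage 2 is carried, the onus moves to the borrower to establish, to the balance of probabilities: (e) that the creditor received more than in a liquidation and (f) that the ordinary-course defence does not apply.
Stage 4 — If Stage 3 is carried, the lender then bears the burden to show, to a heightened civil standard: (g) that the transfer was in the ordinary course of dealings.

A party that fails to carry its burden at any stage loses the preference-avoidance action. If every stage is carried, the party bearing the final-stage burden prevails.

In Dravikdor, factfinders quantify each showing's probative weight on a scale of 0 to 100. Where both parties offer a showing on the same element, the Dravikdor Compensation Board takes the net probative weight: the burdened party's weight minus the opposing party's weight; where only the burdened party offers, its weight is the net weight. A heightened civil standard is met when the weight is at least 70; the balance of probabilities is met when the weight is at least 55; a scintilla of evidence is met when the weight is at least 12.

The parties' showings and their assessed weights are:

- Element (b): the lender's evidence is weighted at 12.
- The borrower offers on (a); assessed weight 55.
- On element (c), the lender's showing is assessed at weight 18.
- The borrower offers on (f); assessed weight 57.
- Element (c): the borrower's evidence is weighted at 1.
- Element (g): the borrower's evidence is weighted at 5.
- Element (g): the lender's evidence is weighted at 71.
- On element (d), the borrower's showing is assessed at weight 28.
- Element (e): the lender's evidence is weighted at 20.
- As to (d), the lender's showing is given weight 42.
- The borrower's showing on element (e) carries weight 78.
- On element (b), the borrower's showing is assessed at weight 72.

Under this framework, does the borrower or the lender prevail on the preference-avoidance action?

borrower

Stage 1 — burden on borrower; standard: the balance of probabilities (weight is at least 55).
    (a): 55 ≥ 55 [met]
    (b): 72 − 12 = 60 ≥ 55 [met]
  Stage 1 is satisfied; the onus moves to the lender.
Stage 2 — burden on lender; standard: a scintilla of evidence (weight is at least 12).
    (c): 18 − 1 = 17 ≥ 12 [met]
    (d): 42 − 28 = 14 ≥ 12 [met]
  All elements met. The burden passes to the borrower.
Stage 3 — burden on borrower; standard: the balance of probabilities (weight is at least 55).
    (e): 78 − 20 = 58 ≥ 55 [met]
    (f): 57 ≥ 55 [met]
  All elements met. The burden passes to the lender.
Stage 4 — burden on lender; standard: a heightened civil standard (weight is at least 70).
    (g): 71 − 5 = 66 < 70 [not met]
  Not every element is met, so the lender fails to carry Stage 4.
The borrower prevails.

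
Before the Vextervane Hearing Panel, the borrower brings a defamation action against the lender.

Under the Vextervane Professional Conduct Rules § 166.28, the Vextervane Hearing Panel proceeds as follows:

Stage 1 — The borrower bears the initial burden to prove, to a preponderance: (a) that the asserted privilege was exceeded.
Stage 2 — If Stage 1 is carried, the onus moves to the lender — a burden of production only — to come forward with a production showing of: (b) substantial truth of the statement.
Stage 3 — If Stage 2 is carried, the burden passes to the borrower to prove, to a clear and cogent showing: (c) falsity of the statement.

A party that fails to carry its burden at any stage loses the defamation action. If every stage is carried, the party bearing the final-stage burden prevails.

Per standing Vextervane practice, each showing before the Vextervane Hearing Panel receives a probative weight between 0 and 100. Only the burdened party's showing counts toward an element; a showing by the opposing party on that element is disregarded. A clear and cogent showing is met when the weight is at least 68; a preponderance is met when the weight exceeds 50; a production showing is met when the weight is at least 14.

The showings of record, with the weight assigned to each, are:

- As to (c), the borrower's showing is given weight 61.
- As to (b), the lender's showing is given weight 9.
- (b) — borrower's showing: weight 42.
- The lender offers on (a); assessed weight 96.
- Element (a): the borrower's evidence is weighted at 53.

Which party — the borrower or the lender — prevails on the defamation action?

At Stage 1 the borrower must meet a preponderance (weight exceeds 50): on (a) the weight is 53 (the lender's 96 is given no effect), which does exceed 50, so (a) meets the standard.
  All elements met. The burden passes to the lender.
At Stage 2 the lender must meet a production showing (weight is at least 14): on (b) the weight is 9 (the borrower's 42 is given no effect), < 14, so (b) does not meet the standard.
  Not every element is met, so the lender fails to carry Stage 2.
The borrower prevails.

borrower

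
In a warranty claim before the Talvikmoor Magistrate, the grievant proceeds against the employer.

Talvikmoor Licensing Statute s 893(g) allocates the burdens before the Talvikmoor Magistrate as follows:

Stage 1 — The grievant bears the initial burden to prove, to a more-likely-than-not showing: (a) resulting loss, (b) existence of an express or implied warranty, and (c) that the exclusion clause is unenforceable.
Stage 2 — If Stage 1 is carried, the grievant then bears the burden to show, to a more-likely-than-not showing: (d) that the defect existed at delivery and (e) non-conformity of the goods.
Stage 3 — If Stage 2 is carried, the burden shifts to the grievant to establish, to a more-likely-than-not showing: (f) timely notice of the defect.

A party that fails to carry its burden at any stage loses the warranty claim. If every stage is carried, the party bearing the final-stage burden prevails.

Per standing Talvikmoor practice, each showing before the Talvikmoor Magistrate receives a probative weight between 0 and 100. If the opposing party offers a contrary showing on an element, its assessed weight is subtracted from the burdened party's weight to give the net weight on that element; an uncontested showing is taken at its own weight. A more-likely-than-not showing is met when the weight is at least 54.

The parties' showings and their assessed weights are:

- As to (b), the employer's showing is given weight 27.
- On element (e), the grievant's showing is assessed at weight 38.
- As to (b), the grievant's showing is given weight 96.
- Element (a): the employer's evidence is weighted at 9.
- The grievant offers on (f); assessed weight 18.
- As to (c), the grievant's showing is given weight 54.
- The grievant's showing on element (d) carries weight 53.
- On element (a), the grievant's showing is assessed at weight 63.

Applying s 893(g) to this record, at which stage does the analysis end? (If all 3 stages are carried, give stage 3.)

At Stage 1 the grievant must meet a more-likely-than-not showing (weight is at least 54): on (a) the weight is 63 less the opposing 9 gives net 54, ≥ 54, so (a) meets the standard; on (b) the weight is 96 less the opposing 27 gives net 69, which does reach 54, so (b) meets the standard; on (c) the weight is 54, which does reach 54, so (c) meets the standard.
  Stage 1 carried; the burden remains with the grievant.
At Stage 2 the grievant must meet a more-likely-than-not showing (weight is at least 54): on (d) the weight is 53, < 54, so (d) does not meet the standard; on (e) the weight is 38, < 54, so (e) does not meet the standard.
  Stage 2 not carried; the grievant fails its burden.
So the employer prevails.

stage 2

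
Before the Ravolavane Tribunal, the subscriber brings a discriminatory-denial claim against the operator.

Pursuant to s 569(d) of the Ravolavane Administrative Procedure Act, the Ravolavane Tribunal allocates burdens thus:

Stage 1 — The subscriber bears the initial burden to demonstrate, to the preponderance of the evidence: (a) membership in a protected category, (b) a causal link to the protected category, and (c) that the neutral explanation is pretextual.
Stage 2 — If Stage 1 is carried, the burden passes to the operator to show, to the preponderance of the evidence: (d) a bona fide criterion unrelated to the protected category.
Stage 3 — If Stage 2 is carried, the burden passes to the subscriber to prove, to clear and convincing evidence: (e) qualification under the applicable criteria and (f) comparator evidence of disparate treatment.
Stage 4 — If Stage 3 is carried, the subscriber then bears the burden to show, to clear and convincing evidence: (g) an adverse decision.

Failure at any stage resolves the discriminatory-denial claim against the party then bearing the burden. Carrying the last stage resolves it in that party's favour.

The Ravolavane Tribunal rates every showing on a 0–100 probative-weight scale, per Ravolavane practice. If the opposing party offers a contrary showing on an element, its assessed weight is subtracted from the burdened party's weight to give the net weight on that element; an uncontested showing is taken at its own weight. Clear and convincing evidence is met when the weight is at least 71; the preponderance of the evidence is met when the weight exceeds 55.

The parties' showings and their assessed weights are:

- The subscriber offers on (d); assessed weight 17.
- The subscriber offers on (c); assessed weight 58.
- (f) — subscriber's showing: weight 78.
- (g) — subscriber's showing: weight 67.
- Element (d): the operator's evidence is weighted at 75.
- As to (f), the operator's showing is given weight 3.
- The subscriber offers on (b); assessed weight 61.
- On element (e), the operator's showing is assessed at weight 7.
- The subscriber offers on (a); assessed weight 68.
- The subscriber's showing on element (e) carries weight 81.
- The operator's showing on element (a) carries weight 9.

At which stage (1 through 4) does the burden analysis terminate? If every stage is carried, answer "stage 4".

stage 4

At Stage 1 the subscriber must meet the preponderance of the evidence (weight exceeds 55): on (a) the weight is 68 less the opposing 9 gives net 59, which does exceed 55, so (a) meets the standard; on (b) the weight is 61, which does exceed 55, so (b) meets the standard; on (c) the weight is 58, > 55, so (c) meets the standard.
  Stage 1 carried; the burden shifts to the operator.
At Stage 2 the operator must meet the preponderance of the evidence (weight exceeds 55): on (d) the weight is 75 less the opposing 17 gives net 58, which does exceed 55, so (d) meets the standard.
  Stage 2 is satisfied; the onus moves to the subscriber.
At Stage 3 the subscriber must meet clear and convincing evidence (weight is at least 71): on (e) the weight is 81 less the opposing 7 gives net 74, which does reach 71, so (e) meets the standard; on (f) the weight is 78 less the opposing 3 gives net 75, ≥ 71, so (f) meets the standard.
  All elements met. The subscriber retains the burden for Stage 4.
At Stage 4 the subscriber must meet clear and convincing evidence (weight is at least 71): on (g) the weight is 67, which does not reach 71, so (g) does not meet the standard.
  Not every element is met, so the subscriber fails to carry Stage 4.
So the operator prevails.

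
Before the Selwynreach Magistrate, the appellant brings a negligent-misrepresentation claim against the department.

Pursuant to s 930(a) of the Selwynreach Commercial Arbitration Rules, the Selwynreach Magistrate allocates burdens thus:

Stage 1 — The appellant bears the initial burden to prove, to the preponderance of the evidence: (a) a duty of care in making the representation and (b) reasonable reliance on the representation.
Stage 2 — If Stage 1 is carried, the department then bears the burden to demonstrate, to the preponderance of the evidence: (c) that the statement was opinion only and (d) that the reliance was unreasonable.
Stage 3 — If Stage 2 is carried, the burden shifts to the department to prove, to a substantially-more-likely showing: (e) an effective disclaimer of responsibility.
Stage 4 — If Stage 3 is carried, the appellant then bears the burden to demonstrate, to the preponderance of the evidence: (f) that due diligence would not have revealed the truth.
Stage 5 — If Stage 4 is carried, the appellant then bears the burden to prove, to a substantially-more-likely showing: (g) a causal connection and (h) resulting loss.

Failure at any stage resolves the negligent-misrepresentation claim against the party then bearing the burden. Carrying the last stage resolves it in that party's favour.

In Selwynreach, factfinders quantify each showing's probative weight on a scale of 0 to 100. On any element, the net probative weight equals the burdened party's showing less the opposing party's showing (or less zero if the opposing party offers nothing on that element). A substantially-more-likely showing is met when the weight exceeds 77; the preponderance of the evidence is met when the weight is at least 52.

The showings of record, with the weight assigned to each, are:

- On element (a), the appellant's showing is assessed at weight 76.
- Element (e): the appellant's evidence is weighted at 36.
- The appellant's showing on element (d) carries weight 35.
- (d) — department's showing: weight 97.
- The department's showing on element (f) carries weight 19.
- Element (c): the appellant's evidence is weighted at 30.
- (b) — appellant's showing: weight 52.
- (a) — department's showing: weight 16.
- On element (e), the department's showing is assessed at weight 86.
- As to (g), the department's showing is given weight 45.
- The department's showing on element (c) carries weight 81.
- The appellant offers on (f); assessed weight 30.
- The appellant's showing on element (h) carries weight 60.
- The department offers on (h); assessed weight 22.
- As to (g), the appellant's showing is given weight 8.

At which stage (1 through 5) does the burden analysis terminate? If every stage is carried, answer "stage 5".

Stage 1 (appellant, the preponderance of the evidence, weight is at least 52): (a) net 76−16=60 ≥ 52 — meets; (b) 52 ≥ 52 — meets.
  All elements met. The burden passes to the department.
Stage 2 (department, the preponderance of the evidence, weight is at least 52): (c) net 81−30=51 < 52 — fails; (d) net 97−35=62 ≥ 52 — meets.
  Not every element is met, so the department fails to carry Stage 2.
So the appellant prevails.

stage 2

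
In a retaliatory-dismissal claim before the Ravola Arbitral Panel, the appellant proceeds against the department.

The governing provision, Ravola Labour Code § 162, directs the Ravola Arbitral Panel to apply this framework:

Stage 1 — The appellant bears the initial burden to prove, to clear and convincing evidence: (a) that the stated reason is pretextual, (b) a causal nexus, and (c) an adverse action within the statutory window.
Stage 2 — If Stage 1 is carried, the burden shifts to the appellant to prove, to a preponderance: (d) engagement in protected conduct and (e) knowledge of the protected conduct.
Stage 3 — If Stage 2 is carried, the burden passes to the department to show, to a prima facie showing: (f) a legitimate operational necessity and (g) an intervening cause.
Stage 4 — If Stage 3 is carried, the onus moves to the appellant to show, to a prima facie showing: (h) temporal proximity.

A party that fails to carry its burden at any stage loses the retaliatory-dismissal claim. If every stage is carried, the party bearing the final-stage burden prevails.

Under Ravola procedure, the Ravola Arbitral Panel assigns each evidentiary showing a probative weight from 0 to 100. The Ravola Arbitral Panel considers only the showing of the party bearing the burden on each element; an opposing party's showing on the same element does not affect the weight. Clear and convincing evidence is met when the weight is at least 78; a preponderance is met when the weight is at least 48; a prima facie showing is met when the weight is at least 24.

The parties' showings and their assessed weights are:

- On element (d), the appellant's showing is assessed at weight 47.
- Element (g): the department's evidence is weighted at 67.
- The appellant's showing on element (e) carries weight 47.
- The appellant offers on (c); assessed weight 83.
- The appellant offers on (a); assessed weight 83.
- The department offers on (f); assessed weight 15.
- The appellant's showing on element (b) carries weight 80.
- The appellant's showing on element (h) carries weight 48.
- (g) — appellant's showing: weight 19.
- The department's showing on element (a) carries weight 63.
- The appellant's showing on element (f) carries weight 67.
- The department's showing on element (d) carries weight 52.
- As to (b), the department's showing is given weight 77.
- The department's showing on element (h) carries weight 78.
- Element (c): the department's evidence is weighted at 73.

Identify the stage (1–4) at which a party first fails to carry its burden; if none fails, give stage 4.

At Stage 1 the appellant must meet clear and convincing evidence (weight is at least 78): on (a) the weight is 83 (the department's 63 is given no effect), which does reach 78, so (a) meets the standard; on (b) the weight is 80 (the department's 77 is given no effect), which does reach 78, so (b) meets the standard; on (c) the weight is 83 (the department's 73 is given no effect), ≥ 78, so (c) meets the standard.
  Stage 1 is satisfied; the appellant continues to bear the burden.
At Stage 2 the appellant must meet a preponderance (weight is at least 48): on (d) the weight is 47 (the department's 52 is given no effect), which does not reach 48, so (d) does not meet the standard; on (e) the weight is 47, < 48, so (e) does not meet the standard.
  The appellant does not carry Stage 2.
The department prevails.

stage 2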